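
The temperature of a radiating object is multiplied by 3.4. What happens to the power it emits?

P ∝ T⁴, so the power scales as (3.4)⁴ = 134.

factor ≈ 134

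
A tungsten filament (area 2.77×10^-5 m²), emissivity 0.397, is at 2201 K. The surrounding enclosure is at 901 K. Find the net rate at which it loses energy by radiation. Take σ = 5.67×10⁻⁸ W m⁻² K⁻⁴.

Q = εσA(T⁴ − T_s⁴). T⁴ − T_s⁴ = (2201)⁴ − (901)⁴ = 2.35×10^13 − 6.59×10^11 = 2.28×10^13 K⁴.
Q = 0.397 × 5.67×10⁻⁸ × 2.77×10^-5 × 2.28×10^13 = 14.2 W.

Q ≈ 14.2 W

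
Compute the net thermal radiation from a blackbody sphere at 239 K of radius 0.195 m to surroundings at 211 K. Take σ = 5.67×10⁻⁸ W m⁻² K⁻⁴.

A = 4πr² = 4π × (0.195)² = 0.478 m².
Q = σA(T⁴ − T_s⁴). T⁴ − T_s⁴ = (239)⁴ − (211)⁴ = 3.26×10^9 − 1.98×10^9 = 1.28×10^9 K⁴.
Q = 5.67×10⁻⁸ × 0.478 × 1.28×10^9 = 34.7 W.

Q ≈ 34.7 W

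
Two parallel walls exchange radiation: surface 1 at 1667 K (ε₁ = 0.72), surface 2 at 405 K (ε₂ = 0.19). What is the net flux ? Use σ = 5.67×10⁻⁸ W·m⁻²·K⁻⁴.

q ≈ 77200 W/m²

For two large parallel gray plates, q = σ(T₁⁴ − T₂⁴) / (1/ε₁ + 1/ε₂ − 1).
1/ε₁ + 1/ε₂ − 1 = 1/0.72 + 1/0.19 − 1 = 5.652.
T₁⁴ − T₂⁴ = 7.72×10^12 − 2.69×10^10 = 7.70×10^12 K⁴.
q = 5.67×10⁻⁸ × 7.70×10^12 / 5.652 = 77200 W/m².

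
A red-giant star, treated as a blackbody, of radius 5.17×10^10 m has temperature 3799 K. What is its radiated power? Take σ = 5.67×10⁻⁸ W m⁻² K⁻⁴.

A = 4πr² = 4π × (5.17×10^10)² = 3.36×10^22 m².
P = σAT⁴ = 5.67×10⁻⁸ × 3.36×10^22 × (3799)⁴ = 5.67×10⁻⁸ × 3.36×10^22 × 2.08×10^14.
P = 3.97×10^29 W.

P ≈ 3.97×10^29 W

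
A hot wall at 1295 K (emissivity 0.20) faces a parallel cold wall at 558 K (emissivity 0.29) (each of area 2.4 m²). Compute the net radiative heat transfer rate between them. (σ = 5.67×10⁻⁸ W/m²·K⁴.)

Q ≈ 49600 W

For two large parallel gray plates, q = σ(T₁⁴ − T₂⁴) / (1/ε₁ + 1/ε₂ − 1).
1/ε₁ + 1/ε₂ − 1 = 1/0.20 + 1/0.29 − 1 = 7.448.
T₁⁴ − T₂⁴ = 2.81×10^12 − 9.69×10^10 = 2.72×10^12 K⁴.
q = 5.67×10⁻⁸ × 2.72×10^12 / 7.448 = 20700 W/m².
Q = q·A = 20700 × 2.4 = 49600 W.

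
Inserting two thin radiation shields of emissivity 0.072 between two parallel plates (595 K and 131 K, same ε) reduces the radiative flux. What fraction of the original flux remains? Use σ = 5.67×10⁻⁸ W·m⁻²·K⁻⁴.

ratio ≈ 0.333

With N identical shields there are N+1 = 3 gaps in series, each with the same radiative resistance, so the flux falls to 1/(N+1) of its unshielded value.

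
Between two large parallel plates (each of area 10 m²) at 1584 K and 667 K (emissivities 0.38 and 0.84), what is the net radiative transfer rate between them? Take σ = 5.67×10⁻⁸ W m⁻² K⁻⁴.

Q ≈ 1.23×10^6 W

For two large parallel gray plates, q = σ(T₁⁴ − T₂⁴) / (1/ε₁ + 1/ε₂ − 1).
1/ε₁ + 1/ε₂ − 1 = 1/0.38 + 1/0.84 − 1 = 2.822.
T₁⁴ − T₂⁴ = 6.30×10^12 − 1.98×10^11 = 6.10×10^12 K⁴.
q = 5.67×10⁻⁸ × 6.10×10^12 / 2.822 = 1.23×10^5 W/m².
Q = q·A = 1.23×10^5 × 10 = 1.23×10^6 W.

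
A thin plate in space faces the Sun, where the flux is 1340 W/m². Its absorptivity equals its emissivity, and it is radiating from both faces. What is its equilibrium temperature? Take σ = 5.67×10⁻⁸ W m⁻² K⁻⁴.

T ≈ 330 K

Absorbed flux αS = emitted flux 2εσT⁴ per unit area; with α = ε this gives T = (S/2σ)^(1/4).
T = (1340 / (2 × 5.67×10⁻⁸))^(1/4) = (1.18×10^10)^(1/4).
T = 330 K.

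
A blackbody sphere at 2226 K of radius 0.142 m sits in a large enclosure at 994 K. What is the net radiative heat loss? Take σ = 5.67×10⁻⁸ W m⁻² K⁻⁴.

Q ≈ 3.39×10^5 W

A = 4πr² = 4π × (0.142)² = 0.253 m².
Q = σA(T⁴ − T_s⁴). T⁴ − T_s⁴ = (2226)⁴ − (994)⁴ = 2.46×10^13 − 9.76×10^11 = 2.36×10^13 K⁴.
Q = 5.67×10⁻⁸ × 0.253 × 2.36×10^13 = 3.39×10^5 W.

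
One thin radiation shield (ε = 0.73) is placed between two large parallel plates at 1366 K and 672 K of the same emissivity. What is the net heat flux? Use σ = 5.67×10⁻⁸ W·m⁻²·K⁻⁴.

q ≈ 53400 W/m²

Each of the 2 gaps contributes resistance (2/ε − 1) = 2/0.73 − 1 = 1.740; total = 3.479.
q = σ(T₁⁴ − T₂⁴) / 3.479 = 5.67×10⁻⁸ × 3.28×10^12 / 3.479 = 53400 W/m².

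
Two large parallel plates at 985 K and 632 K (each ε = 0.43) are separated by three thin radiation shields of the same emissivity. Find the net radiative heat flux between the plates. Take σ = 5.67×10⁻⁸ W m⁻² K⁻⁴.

Each of the 4 gaps contributes resistance (2/ε − 1) = 2/0.43 − 1 = 3.651; total = 14.60.
q = σ(T₁⁴ − T₂⁴) / 14.60 = 5.67×10⁻⁸ × 7.82×10^11 / 14.60 = 3040 W/m².

q ≈ 3040 W/m²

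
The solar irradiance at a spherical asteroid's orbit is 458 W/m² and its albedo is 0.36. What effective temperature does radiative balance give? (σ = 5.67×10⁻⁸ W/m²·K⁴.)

Power absorbed = (1−a)S·πR²; power emitted = 4πR²σT⁴. Equating and cancelling πR²:
T = ((1−a)S / 4σ)^(1/4) = (293 / (4 × 5.67×10⁻⁸))^(1/4) = (1.29×10^9)^(1/4).
T = 190 K.

T ≈ 190 K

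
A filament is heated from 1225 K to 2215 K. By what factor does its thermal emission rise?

P ∝ T⁴, so the ratio is (2215/1225)⁴ = (1.808)⁴ = 10.7.

ratio ≈ 10.7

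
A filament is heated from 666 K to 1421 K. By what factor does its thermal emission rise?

ratio ≈ 20.7

P ∝ T⁴, so the ratio is (1421/666)⁴ = (2.134)⁴ = 20.7.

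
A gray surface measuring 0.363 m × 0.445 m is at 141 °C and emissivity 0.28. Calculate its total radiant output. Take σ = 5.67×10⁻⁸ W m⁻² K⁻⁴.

P ≈ 75.3 W

A = 0.363 × 0.445 = 0.162 m².
141 °C = 414 K.
Stefan–Boltzmann: P = εσAT⁴ = 0.28 × 5.67×10⁻⁸ × 0.162 × (414)⁴ = 0.28 × 5.67×10⁻⁸ × 0.162 × 2.94×10^10.
P = 75.3 W.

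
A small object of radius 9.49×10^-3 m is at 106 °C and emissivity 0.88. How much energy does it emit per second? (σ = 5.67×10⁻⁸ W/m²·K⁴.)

P ≈ 1.17 W

A = 4πr² = 4π × (9.49×10^-3)² = 1.13×10^-3 m².
106 °C = 379 K.
P = εσAT⁴ = 0.88 × 5.67×10⁻⁸ × 1.13×10^-3 × (379)⁴ = 0.88 × 5.67×10⁻⁸ × 1.13×10^-3 × 2.06×10^10.
P = 1.17 W.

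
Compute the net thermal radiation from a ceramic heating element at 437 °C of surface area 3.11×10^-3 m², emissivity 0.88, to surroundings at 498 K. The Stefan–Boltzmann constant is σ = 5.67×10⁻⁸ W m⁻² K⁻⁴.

Q ≈ 29.9 W

Convert: 437 °C = 710 K.
Q = εσA(T⁴ − T_s⁴). T⁴ − T_s⁴ = (710)⁴ − (498)⁴ = 2.54×10^11 − 6.15×10^10 = 1.93×10^11 K⁴.
Q = 0.88 × 5.67×10⁻⁸ × 3.11×10^-3 × 1.93×10^11 = 29.9 W.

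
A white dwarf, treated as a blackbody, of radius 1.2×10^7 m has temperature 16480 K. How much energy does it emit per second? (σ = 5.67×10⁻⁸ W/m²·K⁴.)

A = 4πr² = 4π × (1.2×10^7)² = 1.81×10^15 m².
P = σAT⁴ = 5.67×10⁻⁸ × 1.81×10^15 × (16480)⁴ = 5.67×10⁻⁸ × 1.81×10^15 × 7.38×10^16.
P = 7.57×10^24 W.

P ≈ 7.57×10^24 W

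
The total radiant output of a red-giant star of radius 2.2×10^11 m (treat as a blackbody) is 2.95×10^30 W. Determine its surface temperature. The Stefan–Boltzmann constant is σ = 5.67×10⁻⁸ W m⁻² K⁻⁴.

A = 4πr² = 4π × (2.2×10^11)² = 6.08×10^23 m².
From P = σAT⁴, T = (P / σA)^(1/4) = (2.95×10^30 / (5.67×10⁻⁸ × 6.08×10^23))^(1/4).
T = (8.55×10^13)^(1/4) = 3040 K.

T ≈ 3040 K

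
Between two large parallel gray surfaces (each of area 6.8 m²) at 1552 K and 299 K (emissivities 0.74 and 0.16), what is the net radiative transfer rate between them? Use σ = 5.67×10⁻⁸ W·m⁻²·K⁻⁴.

Q ≈ 3.38×10^5 W

For two large parallel gray plates, q = σ(T₁⁴ − T₂⁴) / (1/ε₁ + 1/ε₂ − 1).
1/ε₁ + 1/ε₂ − 1 = 1/0.74 + 1/0.16 − 1 = 6.601.
T₁⁴ − T₂⁴ = 5.80×10^12 − 7.99×10^9 = 5.79×10^12 K⁴.
q = 5.67×10⁻⁸ × 5.79×10^12 / 6.601 = 49800 W/m².
Q = q·A = 49800 × 6.8 = 3.38×10^5 W.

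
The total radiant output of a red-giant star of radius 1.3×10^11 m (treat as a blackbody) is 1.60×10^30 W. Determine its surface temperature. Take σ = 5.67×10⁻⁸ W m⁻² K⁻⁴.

A = 4πr² = 4π × (1.3×10^11)² = 2.12×10^23 m².
From P = σAT⁴, T = (P / σA)^(1/4) = (1.60×10^30 / (5.67×10⁻⁸ × 2.12×10^23))^(1/4).
T = (1.33×10^14)^(1/4) = 3400 K.

T ≈ 3400 K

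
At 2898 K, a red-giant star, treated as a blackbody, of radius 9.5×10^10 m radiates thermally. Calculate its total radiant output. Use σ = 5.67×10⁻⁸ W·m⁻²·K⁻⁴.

A = 4πr² = 4π × (9.5×10^10)² = 1.13×10^23 m².
P = σAT⁴ = 5.67×10⁻⁸ × 1.13×10^23 × (2898)⁴ = 5.67×10⁻⁸ × 1.13×10^23 × 7.05×10^13.
P = 4.54×10^29 W.

P ≈ 4.54×10^29 W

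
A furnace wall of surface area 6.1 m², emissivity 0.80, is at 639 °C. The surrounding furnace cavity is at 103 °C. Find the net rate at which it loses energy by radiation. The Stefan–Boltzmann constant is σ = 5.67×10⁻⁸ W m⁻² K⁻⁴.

Q ≈ 1.86×10^5 W

Convert: 639 °C = 912 K; 103 °C = 376 K.
Q = εσA(T⁴ − T_s⁴). T⁴ − T_s⁴ = (912)⁴ − (376)⁴ = 6.92×10^11 − 2.00×10^10 = 6.72×10^11 K⁴.
Q = 0.80 × 5.67×10⁻⁸ × 6.10 × 6.72×10^11 = 1.86×10^5 W.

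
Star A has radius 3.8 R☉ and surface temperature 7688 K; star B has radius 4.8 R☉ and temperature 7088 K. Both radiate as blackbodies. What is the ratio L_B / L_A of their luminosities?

L = 4πR²σT⁴ ∝ R²T⁴, so L_B/L_A = (4.8/3.8)² × (7088/7688)⁴ = 1.60 × 0.723 = 1.15.

L_B/L_A ≈ 1.15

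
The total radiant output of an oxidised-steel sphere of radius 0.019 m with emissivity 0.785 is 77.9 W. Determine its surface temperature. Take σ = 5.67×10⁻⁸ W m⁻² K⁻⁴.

T ≈ 788 K

A = 4πr² = 4π × (0.019)² = 4.54×10^-3 m².
From P = εσAT⁴, T = (P / εσA)^(1/4) = (77.9 / (0.785 × 5.67×10⁻⁸ × 4.54×10^-3))^(1/4).
T = (3.86×10^11)^(1/4) = 788 K.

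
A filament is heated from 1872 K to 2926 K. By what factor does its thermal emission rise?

ratio ≈ 5.97

P ∝ T⁴, so the ratio is (2926/1872)⁴ = (1.563)⁴ = 5.97.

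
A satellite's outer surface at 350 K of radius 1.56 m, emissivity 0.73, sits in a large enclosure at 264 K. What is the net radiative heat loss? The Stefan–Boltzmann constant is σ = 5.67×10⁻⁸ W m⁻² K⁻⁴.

Q ≈ 12800 W

A = 4πr² = 4π × (1.56)² = 30.6 m².
Q = εσA(T⁴ − T_s⁴). T⁴ − T_s⁴ = (350)⁴ − (264)⁴ = 1.50×10^10 − 4.86×10^9 = 1.01×10^10 K⁴.
Q = 0.73 × 5.67×10⁻⁸ × 30.6 × 1.01×10^10 = 12800 W.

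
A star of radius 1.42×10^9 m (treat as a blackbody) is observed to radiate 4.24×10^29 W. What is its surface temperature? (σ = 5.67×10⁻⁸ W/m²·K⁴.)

T ≈ 23300 K

A = 4πr² = 4π × (1.42×10^9)² = 2.53×10^19 m².
From P = σAT⁴, T = (P / σA)^(1/4) = (4.24×10^29 / (5.67×10⁻⁸ × 2.53×10^19))^(1/4).
T = (2.95×10^17)^(1/4) = 23300 K.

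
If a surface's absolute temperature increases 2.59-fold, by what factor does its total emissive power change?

P ∝ T⁴, so the power scales as (2.59)⁴ = 45.0.

factor ≈ 45.0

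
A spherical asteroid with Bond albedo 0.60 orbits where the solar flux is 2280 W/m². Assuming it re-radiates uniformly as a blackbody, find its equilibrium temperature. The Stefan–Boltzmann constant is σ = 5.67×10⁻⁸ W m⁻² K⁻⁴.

T ≈ 252 K

Power absorbed = (1−a)S·πR²; power emitted = 4πR²σT⁴. Equating and cancelling πR²:
T = ((1−a)S / 4σ)^(1/4) = (912 / (4 × 5.67×10⁻⁸))^(1/4) = (4.02×10^9)^(1/4).
T = 252 K.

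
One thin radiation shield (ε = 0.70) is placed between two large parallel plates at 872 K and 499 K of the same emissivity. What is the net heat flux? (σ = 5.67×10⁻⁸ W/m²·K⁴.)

q ≈ 7880 W/m²

Each of the 2 gaps contributes resistance (2/ε − 1) = 2/0.70 − 1 = 1.857; total = 3.714.
q = σ(T₁⁴ − T₂⁴) / 3.714 = 5.67×10⁻⁸ × 5.16×10^11 / 3.714 = 7880 W/m².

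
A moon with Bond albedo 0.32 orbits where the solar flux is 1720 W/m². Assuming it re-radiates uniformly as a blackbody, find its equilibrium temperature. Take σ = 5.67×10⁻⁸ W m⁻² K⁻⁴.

Power absorbed = (1−a)S·πR²; power emitted = 4πR²σT⁴. Equating and cancelling πR²:
T = ((1−a)S / 4σ)^(1/4) = (1170 / (4 × 5.67×10⁻⁸))^(1/4) = (5.16×10^9)^(1/4).
T = 268 K.

T ≈ 268 K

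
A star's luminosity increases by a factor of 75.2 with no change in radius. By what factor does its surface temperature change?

P ∝ T⁴ ⇒ T ∝ P^(1/4), so T scales by (75.2)^(1/4) = 2.94.

factor ≈ 2.94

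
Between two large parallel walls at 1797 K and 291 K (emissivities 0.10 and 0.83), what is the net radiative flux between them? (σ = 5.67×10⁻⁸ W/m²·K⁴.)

For two large parallel gray plates, q = σ(T₁⁴ − T₂⁴) / (1/ε₁ + 1/ε₂ − 1).
1/ε₁ + 1/ε₂ − 1 = 1/0.10 + 1/0.83 − 1 = 10.20.
T₁⁴ − T₂⁴ = 1.04×10^13 − 7.17×10^9 = 1.04×10^13 K⁴.
q = 5.67×10⁻⁸ × 1.04×10^13 / 10.20 = 57900 W/m².

q ≈ 57900 W/m²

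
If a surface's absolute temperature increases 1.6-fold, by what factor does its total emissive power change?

P ∝ T⁴, so the power scales as (1.6)⁴ = 6.55.

factor ≈ 6.55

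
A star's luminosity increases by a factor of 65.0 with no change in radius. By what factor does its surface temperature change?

factor ≈ 2.84

P ∝ T⁴ ⇒ T ∝ P^(1/4), so T scales by (65.0)^(1/4) = 2.84.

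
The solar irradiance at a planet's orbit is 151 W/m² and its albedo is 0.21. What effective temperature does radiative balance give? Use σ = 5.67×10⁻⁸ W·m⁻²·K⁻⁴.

T ≈ 151 K

Power absorbed = (1−a)S·πR²; power emitted = 4πR²σT⁴. Equating and cancelling πR²:
T = ((1−a)S / 4σ)^(1/4) = (119 / (4 × 5.67×10⁻⁸))^(1/4) = (5.26×10^8)^(1/4).
T = 151 K.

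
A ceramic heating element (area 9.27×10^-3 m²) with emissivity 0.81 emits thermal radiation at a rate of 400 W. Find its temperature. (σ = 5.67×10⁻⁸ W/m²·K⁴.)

From P = εσAT⁴, T = (P / εσA)^(1/4) = (400 / (0.81 × 5.67×10⁻⁸ × 9.27×10^-3))^(1/4).
T = (9.40×10^11)^(1/4) = 985 K.

T ≈ 985 K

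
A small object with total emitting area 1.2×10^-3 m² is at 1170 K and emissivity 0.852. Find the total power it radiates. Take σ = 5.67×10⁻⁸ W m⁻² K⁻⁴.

P ≈ 109 W

P = εσAT⁴ = 0.852 × 5.67×10⁻⁸ × 1.20×10^-3 × (1170)⁴ = 0.852 × 5.67×10⁻⁸ × 1.20×10^-3 × 1.87×10^12.
P = 109 W.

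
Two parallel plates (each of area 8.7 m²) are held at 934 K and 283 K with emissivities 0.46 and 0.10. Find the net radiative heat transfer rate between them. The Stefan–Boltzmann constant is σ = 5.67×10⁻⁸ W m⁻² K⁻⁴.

Q ≈ 33300 W

For two large parallel gray plates, q = σ(T₁⁴ − T₂⁴) / (1/ε₁ + 1/ε₂ − 1).
1/ε₁ + 1/ε₂ − 1 = 1/0.46 + 1/0.10 − 1 = 11.17.
T₁⁴ − T₂⁴ = 7.61×10^11 − 6.41×10^9 = 7.55×10^11 K⁴.
q = 5.67×10⁻⁸ × 7.55×10^11 / 11.17 = 3830 W/m².
Q = q·A = 3830 × 8.7 = 33300 W.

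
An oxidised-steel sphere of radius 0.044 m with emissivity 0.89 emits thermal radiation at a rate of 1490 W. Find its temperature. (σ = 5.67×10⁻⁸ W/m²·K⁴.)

T ≈ 1050 K

A = 4πr² = 4π × (0.044)² = 0.0243 m².
From P = εσAT⁴, T = (P / εσA)^(1/4) = (1490 / (0.89 × 5.67×10⁻⁸ × 0.0243))^(1/4).
T = (1.21×10^12)^(1/4) = 1050 K.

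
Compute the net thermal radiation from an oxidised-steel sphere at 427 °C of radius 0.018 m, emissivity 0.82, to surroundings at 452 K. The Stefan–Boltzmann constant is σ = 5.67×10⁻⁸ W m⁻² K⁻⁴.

A = 4πr² = 4π × (0.018)² = 4.07×10^-3 m².
Convert: 427 °C = 700 K.
Q = εσA(T⁴ − T_s⁴). T⁴ − T_s⁴ = (700)⁴ − (452)⁴ = 2.40×10^11 − 4.17×10^10 = 1.98×10^11 K⁴.
Q = 0.82 × 5.67×10⁻⁸ × 4.07×10^-3 × 1.98×10^11 = 37.5 W.

Q ≈ 37.5 W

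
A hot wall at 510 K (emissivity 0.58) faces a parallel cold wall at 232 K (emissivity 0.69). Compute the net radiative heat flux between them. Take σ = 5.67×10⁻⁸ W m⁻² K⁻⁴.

q ≈ 1690 W/m²

For two large parallel gray plates, q = σ(T₁⁴ − T₂⁴) / (1/ε₁ + 1/ε₂ − 1).
1/ε₁ + 1/ε₂ − 1 = 1/0.58 + 1/0.69 − 1 = 2.173.
T₁⁴ − T₂⁴ = 6.77×10^10 − 2.90×10^9 = 6.48×10^10 K⁴.
q = 5.67×10⁻⁸ × 6.48×10^10 / 2.173 = 1690 W/m².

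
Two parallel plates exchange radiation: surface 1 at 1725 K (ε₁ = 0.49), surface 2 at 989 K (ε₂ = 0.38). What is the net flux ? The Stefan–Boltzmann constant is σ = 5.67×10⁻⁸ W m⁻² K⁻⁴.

q ≈ 1.22×10^5 W/m²

For two large parallel gray plates, q = σ(T₁⁴ − T₂⁴) / (1/ε₁ + 1/ε₂ − 1).
1/ε₁ + 1/ε₂ − 1 = 1/0.49 + 1/0.38 − 1 = 3.672.
T₁⁴ − T₂⁴ = 8.85×10^12 − 9.57×10^11 = 7.90×10^12 K⁴.
q = 5.67×10⁻⁸ × 7.90×10^12 / 3.672 = 1.22×10^5 W/m².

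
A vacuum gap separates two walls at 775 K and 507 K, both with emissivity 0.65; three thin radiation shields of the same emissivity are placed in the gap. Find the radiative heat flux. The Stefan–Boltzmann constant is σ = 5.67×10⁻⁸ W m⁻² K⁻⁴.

q ≈ 2010 W/m²

Each of the 4 gaps contributes resistance (2/ε − 1) = 2/0.65 − 1 = 2.077; total = 8.308.
q = σ(T₁⁴ − T₂⁴) / 8.308 = 5.67×10⁻⁸ × 2.95×10^11 / 8.308 = 2010 W/m².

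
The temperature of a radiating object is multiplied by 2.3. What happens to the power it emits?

factor ≈ 28.0

P ∝ T⁴, so the power scales as (2.3)⁴ = 28.0.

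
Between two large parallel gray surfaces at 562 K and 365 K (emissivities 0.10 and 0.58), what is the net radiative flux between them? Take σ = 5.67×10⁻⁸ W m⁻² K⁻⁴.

q ≈ 434 W/m²

For two large parallel gray plates, q = σ(T₁⁴ − T₂⁴) / (1/ε₁ + 1/ε₂ − 1).
1/ε₁ + 1/ε₂ − 1 = 1/0.10 + 1/0.58 − 1 = 10.72.
T₁⁴ − T₂⁴ = 9.98×10^10 − 1.77×10^10 = 8.20×10^10 K⁴.
q = 5.67×10⁻⁸ × 8.20×10^10 / 10.72 = 434 W/m².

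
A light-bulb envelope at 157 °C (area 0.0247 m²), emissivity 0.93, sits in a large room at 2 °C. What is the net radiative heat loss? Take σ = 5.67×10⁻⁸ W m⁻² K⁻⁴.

Convert: 157 °C = 430 K; 2 °C = 275 K.
Q = εσA(T⁴ − T_s⁴). T⁴ − T_s⁴ = (430)⁴ − (275)⁴ = 3.42×10^10 − 5.72×10^9 = 2.85×10^10 K⁴.
Q = 0.93 × 5.67×10⁻⁸ × 0.0247 × 2.85×10^10 = 37.1 W.

Q ≈ 37.1 W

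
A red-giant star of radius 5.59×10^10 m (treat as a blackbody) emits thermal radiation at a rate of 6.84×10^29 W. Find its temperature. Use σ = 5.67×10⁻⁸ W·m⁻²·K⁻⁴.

T ≈ 4190 K

A = 4πr² = 4π × (5.59×10^10)² = 3.93×10^22 m².
From P = σAT⁴, T = (P / σA)^(1/4) = (6.84×10^29 / (5.67×10⁻⁸ × 3.93×10^22))^(1/4).
T = (3.07×10^14)^(1/4) = 4190 K.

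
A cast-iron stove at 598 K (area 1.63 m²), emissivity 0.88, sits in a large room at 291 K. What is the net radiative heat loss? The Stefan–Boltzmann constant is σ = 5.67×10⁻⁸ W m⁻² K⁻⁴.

Q = εσA(T⁴ − T_s⁴). T⁴ − T_s⁴ = (598)⁴ − (291)⁴ = 1.28×10^11 − 7.17×10^9 = 1.21×10^11 K⁴.
Q = 0.88 × 5.67×10⁻⁸ × 1.63 × 1.21×10^11 = 9820 W.

Q ≈ 9820 W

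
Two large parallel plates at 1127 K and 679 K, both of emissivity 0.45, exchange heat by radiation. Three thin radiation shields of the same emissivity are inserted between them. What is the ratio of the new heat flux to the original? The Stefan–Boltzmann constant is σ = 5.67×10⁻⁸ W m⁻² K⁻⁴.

ratio ≈ 0.250

With N identical shields there are N+1 = 4 gaps in series, each with the same radiative resistance, so the flux falls to 1/(N+1) of its unshielded value.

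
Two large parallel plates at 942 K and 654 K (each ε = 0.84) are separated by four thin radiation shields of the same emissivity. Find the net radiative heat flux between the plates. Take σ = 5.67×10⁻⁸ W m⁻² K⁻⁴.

Each of the 5 gaps contributes resistance (2/ε − 1) = 2/0.84 − 1 = 1.381; total = 6.905.
q = σ(T₁⁴ − T₂⁴) / 6.905 = 5.67×10⁻⁸ × 6.04×10^11 / 6.905 = 4960 W/m².

q ≈ 4960 W/m²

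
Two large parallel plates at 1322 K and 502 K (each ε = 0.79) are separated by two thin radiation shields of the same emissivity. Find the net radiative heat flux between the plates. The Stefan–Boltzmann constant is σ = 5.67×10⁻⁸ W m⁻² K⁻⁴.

q ≈ 36900 W/m²

Each of the 3 gaps contributes resistance (2/ε − 1) = 2/0.79 − 1 = 1.532; total = 4.595.
q = σ(T₁⁴ − T₂⁴) / 4.595 = 5.67×10⁻⁸ × 2.99×10^12 / 4.595 = 36900 W/m².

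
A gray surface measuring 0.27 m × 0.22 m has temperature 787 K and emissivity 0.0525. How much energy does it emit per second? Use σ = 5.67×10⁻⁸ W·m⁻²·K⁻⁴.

P ≈ 67.8 W

A = 0.27 × 0.22 = 0.0594 m².
Stefan–Boltzmann: P = εσAT⁴ = 0.0525 × 5.67×10⁻⁸ × 0.0594 × (787)⁴ = 0.0525 × 5.67×10⁻⁸ × 0.0594 × 3.84×10^11.
P = 67.8 W.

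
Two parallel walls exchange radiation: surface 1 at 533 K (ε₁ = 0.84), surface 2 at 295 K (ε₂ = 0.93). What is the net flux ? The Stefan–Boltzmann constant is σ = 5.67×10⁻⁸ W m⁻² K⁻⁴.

For two large parallel gray plates, q = σ(T₁⁴ − T₂⁴) / (1/ε₁ + 1/ε₂ − 1).
1/ε₁ + 1/ε₂ − 1 = 1/0.84 + 1/0.93 − 1 = 1.266.
T₁⁴ − T₂⁴ = 8.07×10^10 − 7.57×10^9 = 7.31×10^10 K⁴.
q = 5.67×10⁻⁸ × 7.31×10^10 / 1.266 = 3280 W/m².

q ≈ 3280 W/m²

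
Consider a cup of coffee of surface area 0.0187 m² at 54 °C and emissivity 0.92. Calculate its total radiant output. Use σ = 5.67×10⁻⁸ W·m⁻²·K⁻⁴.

P ≈ 11.2 W

54 °C = 327 K.
P = εσAT⁴ = 0.92 × 5.67×10⁻⁸ × 0.0187 × (327)⁴ = 0.92 × 5.67×10⁻⁸ × 0.0187 × 1.14×10^10.
P = 11.2 W.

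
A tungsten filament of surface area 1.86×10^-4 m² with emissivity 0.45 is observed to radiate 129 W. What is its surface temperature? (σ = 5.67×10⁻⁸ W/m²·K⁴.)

T ≈ 2280 K

From P = εσAT⁴, T = (P / εσA)^(1/4) = (129 / (0.45 × 5.67×10⁻⁸ × 1.86×10^-4))^(1/4).
T = (2.72×10^13)^(1/4) = 2280 K.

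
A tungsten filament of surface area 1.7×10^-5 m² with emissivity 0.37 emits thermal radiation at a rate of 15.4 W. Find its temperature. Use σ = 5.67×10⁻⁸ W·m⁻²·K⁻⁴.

From P = εσAT⁴, T = (P / εσA)^(1/4) = (15.4 / (0.37 × 5.67×10⁻⁸ × 1.70×10^-5))^(1/4).
T = (4.32×10^13)^(1/4) = 2560 K.

T ≈ 2560 K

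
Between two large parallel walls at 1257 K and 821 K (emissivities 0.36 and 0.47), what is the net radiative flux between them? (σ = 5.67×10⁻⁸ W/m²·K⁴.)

q ≈ 29600 W/m²

For two large parallel gray plates, q = σ(T₁⁴ − T₂⁴) / (1/ε₁ + 1/ε₂ − 1).
1/ε₁ + 1/ε₂ − 1 = 1/0.36 + 1/0.47 − 1 = 3.905.
T₁⁴ − T₂⁴ = 2.50×10^12 − 4.54×10^11 = 2.04×10^12 K⁴.
q = 5.67×10⁻⁸ × 2.04×10^12 / 3.905 = 29600 W/m².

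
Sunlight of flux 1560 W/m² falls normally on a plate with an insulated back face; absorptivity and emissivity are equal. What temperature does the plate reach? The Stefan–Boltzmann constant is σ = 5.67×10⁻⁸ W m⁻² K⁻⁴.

Absorbed flux αS = emitted flux εσT⁴ (one radiating face); with α = ε, T = (S/σ)^(1/4).
T = (1560 / 5.67×10⁻⁸)^(1/4) = (2.75×10^10)^(1/4).
T = 407 K.

T ≈ 407 K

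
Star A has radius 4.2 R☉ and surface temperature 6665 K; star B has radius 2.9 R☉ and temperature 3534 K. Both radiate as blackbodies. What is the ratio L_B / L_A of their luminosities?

L_B/L_A ≈ 0.0377

L = 4πR²σT⁴ ∝ R²T⁴, so L_B/L_A = (2.9/4.2)² × (3534/6665)⁴ = 0.477 × 0.0790 = 0.0377.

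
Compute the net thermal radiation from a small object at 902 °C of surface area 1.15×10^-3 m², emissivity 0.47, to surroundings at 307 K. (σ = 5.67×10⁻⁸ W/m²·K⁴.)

Convert: 902 °C = 1175 K.
Q = εσA(T⁴ − T_s⁴). T⁴ − T_s⁴ = (1175)⁴ − (307)⁴ = 1.91×10^12 − 8.88×10^9 = 1.90×10^12 K⁴.
Q = 0.47 × 5.67×10⁻⁸ × 1.15×10^-3 × 1.90×10^12 = 58.1 W.

Q ≈ 58.1 W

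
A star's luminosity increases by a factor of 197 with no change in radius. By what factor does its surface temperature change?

factor ≈ 3.75

P ∝ T⁴ ⇒ T ∝ P^(1/4), so T scales by (197)^(1/4) = 3.75.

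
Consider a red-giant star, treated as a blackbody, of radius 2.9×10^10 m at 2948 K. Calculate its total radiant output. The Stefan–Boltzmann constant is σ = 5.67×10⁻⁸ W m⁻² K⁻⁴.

A = 4πr² = 4π × (2.9×10^10)² = 1.06×10^22 m².
P = σAT⁴ = 5.67×10⁻⁸ × 1.06×10^22 × (2948)⁴ = 5.67×10⁻⁸ × 1.06×10^22 × 7.55×10^13.
P = 4.53×10^28 W.

P ≈ 4.53×10^28 W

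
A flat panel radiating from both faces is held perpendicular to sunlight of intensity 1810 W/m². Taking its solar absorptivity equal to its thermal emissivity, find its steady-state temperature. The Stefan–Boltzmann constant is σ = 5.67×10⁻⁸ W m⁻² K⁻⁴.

T ≈ 355 K

Absorbed flux αS = emitted flux 2εσT⁴ per unit area; with α = ε this gives T = (S/2σ)^(1/4).
T = (1810 / (2 × 5.67×10⁻⁸))^(1/4) = (1.60×10^10)^(1/4).
T = 355 K.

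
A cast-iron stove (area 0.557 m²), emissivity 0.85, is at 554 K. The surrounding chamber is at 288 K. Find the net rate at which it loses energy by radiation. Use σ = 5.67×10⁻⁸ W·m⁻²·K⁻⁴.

Q ≈ 2340 W

Q = εσA(T⁴ − T_s⁴). T⁴ − T_s⁴ = (554)⁴ − (288)⁴ = 9.42×10^10 − 6.88×10^9 = 8.73×10^10 K⁴.
Q = 0.85 × 5.67×10⁻⁸ × 0.557 × 8.73×10^10 = 2340 W.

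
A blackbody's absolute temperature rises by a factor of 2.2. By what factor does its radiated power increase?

P ∝ T⁴, so the power scales as (2.2)⁴ = 23.4.

factor ≈ 23.4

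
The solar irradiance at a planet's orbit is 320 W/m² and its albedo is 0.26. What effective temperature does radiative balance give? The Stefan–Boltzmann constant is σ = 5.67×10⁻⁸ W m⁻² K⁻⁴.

T ≈ 180 K

Power absorbed = (1−a)S·πR²; power emitted = 4πR²σT⁴. Equating and cancelling πR²:
T = ((1−a)S / 4σ)^(1/4) = (237 / (4 × 5.67×10⁻⁸))^(1/4) = (1.04×10^9)^(1/4).
T = 180 K.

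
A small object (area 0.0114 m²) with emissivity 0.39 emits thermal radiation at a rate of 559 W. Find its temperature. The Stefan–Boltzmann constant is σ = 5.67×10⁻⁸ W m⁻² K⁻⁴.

T ≈ 1220 K

From P = εσAT⁴, T = (P / εσA)^(1/4) = (559 / (0.39 × 5.67×10⁻⁸ × 0.0114))^(1/4).
T = (2.22×10^12)^(1/4) = 1220 K.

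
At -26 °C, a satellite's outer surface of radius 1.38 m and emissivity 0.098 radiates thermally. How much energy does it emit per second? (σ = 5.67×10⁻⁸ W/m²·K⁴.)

P ≈ 495 W

A = 4πr² = 4π × (1.38)² = 23.9 m².
-26 °C = 247 K.
P = εσAT⁴ = 0.098 × 5.67×10⁻⁸ × 23.9 × (247)⁴ = 0.098 × 5.67×10⁻⁸ × 23.9 × 3.72×10^9.
P = 495 W.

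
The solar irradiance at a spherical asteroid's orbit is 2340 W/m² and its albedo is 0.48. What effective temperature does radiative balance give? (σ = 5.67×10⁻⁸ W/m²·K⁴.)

T ≈ 271 K

Power absorbed = (1−a)S·πR²; power emitted = 4πR²σT⁴. Equating and cancelling πR²:
T = ((1−a)S / 4σ)^(1/4) = (1220 / (4 × 5.67×10⁻⁸))^(1/4) = (5.37×10^9)^(1/4).
T = 271 K.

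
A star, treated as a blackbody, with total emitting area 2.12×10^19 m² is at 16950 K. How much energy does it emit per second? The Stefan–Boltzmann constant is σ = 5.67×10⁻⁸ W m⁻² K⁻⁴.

P ≈ 9.92×10^28 W

P = σAT⁴ = 5.67×10⁻⁸ × 2.12×10^19 × (16950)⁴ = 5.67×10⁻⁸ × 2.12×10^19 × 8.25×10^16.
P = 9.92×10^28 W.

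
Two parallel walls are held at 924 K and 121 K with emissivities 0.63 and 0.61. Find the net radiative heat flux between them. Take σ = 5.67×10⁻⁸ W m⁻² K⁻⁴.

q ≈ 18600 W/m²

For two large parallel gray plates, q = σ(T₁⁴ − T₂⁴) / (1/ε₁ + 1/ε₂ − 1).
1/ε₁ + 1/ε₂ − 1 = 1/0.63 + 1/0.61 − 1 = 2.227.
T₁⁴ − T₂⁴ = 7.29×10^11 − 2.14×10^8 = 7.29×10^11 K⁴.
q = 5.67×10⁻⁸ × 7.29×10^11 / 2.227 = 18600 W/m².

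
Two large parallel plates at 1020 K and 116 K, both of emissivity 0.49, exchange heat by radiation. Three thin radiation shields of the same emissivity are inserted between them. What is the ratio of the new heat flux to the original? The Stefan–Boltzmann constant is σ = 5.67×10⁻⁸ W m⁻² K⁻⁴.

ratio ≈ 0.250

With N identical shields there are N+1 = 4 gaps in series, each with the same radiative resistance, so the flux falls to 1/(N+1) of its unshielded value.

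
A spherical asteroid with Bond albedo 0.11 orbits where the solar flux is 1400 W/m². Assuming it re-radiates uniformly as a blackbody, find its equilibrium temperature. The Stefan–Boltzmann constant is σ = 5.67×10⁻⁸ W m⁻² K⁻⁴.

T ≈ 272 K

Power absorbed = (1−a)S·πR²; power emitted = 4πR²σT⁴. Equating and cancelling πR²:
T = ((1−a)S / 4σ)^(1/4) = (1250 / (4 × 5.67×10⁻⁸))^(1/4) = (5.49×10^9)^(1/4).
T = 272 K.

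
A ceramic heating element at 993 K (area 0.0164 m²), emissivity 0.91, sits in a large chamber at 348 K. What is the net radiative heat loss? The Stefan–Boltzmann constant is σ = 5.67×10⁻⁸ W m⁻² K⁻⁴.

Q = εσA(T⁴ − T_s⁴). T⁴ − T_s⁴ = (993)⁴ − (348)⁴ = 9.72×10^11 − 1.47×10^10 = 9.58×10^11 K⁴.
Q = 0.91 × 5.67×10⁻⁸ × 0.0164 × 9.58×10^11 = 810 W.

Q ≈ 810 W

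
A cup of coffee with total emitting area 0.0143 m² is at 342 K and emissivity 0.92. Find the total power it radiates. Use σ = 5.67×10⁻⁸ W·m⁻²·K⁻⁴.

Stefan–Boltzmann: P = εσAT⁴ = 0.92 × 5.67×10⁻⁸ × 0.0143 × (342)⁴ = 0.92 × 5.67×10⁻⁸ × 0.0143 × 1.37×10^10.
P = 10.2 W.

P ≈ 10.2 W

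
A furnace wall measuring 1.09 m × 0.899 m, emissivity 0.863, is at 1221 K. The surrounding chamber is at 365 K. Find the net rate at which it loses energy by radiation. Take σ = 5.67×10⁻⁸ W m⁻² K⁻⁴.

Q ≈ 1.06×10^5 W

A = 1.09 × 0.899 = 0.980 m².
Q = εσA(T⁴ − T_s⁴). T⁴ − T_s⁴ = (1221)⁴ − (365)⁴ = 2.22×10^12 − 1.77×10^10 = 2.20×10^12 K⁴.
Q = 0.863 × 5.67×10⁻⁸ × 0.980 × 2.20×10^12 = 1.06×10^5 W.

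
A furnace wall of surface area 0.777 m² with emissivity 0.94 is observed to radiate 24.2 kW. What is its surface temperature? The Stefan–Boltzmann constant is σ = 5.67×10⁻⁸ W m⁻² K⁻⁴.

From P = εσAT⁴, T = (P / εσA)^(1/4) = (24200 / (0.94 × 5.67×10⁻⁸ × 0.777))^(1/4).
T = (5.84×10^11)^(1/4) = 874 K.

T ≈ 874 K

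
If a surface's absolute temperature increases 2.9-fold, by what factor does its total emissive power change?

factor ≈ 70.7

P ∝ T⁴, so the power scales as (2.9)⁴ = 70.7.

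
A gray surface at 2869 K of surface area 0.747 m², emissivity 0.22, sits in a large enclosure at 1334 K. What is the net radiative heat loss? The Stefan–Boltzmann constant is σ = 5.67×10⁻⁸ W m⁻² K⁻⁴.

Q ≈ 6.02×10^5 W

Q = εσA(T⁴ − T_s⁴). T⁴ − T_s⁴ = (2869)⁴ − (1334)⁴ = 6.78×10^13 − 3.17×10^12 = 6.46×10^13 K⁴.
Q = 0.22 × 5.67×10⁻⁸ × 0.747 × 6.46×10^13 = 6.02×10^5 W.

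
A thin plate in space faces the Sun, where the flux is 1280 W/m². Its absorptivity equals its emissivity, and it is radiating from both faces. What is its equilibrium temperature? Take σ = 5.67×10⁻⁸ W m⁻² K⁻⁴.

T ≈ 326 K

Absorbed flux αS = emitted flux 2εσT⁴ per unit area; with α = ε this gives T = (S/2σ)^(1/4).
T = (1280 / (2 × 5.67×10⁻⁸))^(1/4) = (1.13×10^10)^(1/4).
T = 326 K.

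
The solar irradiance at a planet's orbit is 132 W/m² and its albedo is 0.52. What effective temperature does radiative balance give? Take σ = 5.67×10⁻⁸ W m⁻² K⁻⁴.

Power absorbed = (1−a)S·πR²; power emitted = 4πR²σT⁴. Equating and cancelling πR²:
T = ((1−a)S / 4σ)^(1/4) = (63.4 / (4 × 5.67×10⁻⁸))^(1/4) = (2.79×10^8)^(1/4).
T = 129 K.

T ≈ 129 K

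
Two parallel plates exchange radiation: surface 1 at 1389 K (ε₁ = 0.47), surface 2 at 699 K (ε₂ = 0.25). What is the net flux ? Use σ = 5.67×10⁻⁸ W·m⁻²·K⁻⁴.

For two large parallel gray plates, q = σ(T₁⁴ − T₂⁴) / (1/ε₁ + 1/ε₂ − 1).
1/ε₁ + 1/ε₂ − 1 = 1/0.47 + 1/0.25 − 1 = 5.128.
T₁⁴ − T₂⁴ = 3.72×10^12 − 2.39×10^11 = 3.48×10^12 K⁴.
q = 5.67×10⁻⁸ × 3.48×10^12 / 5.128 = 38500 W/m².

q ≈ 38500 W/m²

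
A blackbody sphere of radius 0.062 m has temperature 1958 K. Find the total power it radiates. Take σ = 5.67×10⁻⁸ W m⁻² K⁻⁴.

P ≈ 40300 W

A = 4πr² = 4π × (0.062)² = 0.0483 m².
P = σAT⁴ = 5.67×10⁻⁸ × 0.0483 × (1958)⁴ = 5.67×10⁻⁸ × 0.0483 × 1.47×10^13.
P = 40300 W.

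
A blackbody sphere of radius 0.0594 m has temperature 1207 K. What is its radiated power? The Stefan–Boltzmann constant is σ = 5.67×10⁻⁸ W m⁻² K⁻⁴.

A = 4πr² = 4π × (0.0594)² = 0.0443 m².
P = σAT⁴ = 5.67×10⁻⁸ × 0.0443 × (1207)⁴ = 5.67×10⁻⁸ × 0.0443 × 2.12×10^12.
P = 5340 W.

P ≈ 5340 W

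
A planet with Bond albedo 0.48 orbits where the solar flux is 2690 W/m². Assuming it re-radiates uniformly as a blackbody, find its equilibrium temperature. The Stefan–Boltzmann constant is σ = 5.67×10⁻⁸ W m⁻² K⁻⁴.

T ≈ 280 K

Power absorbed = (1−a)S·πR²; power emitted = 4πR²σT⁴. Equating and cancelling πR²:
T = ((1−a)S / 4σ)^(1/4) = (1400 / (4 × 5.67×10⁻⁸))^(1/4) = (6.17×10^9)^(1/4).
T = 280 K.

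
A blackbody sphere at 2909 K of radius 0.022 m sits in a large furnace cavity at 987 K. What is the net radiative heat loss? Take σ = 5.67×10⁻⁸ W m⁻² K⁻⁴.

Q ≈ 24400 W

A = 4πr² = 4π × (0.022)² = 6.08×10^-3 m².
Q = σA(T⁴ − T_s⁴). T⁴ − T_s⁴ = (2909)⁴ − (987)⁴ = 7.16×10^13 − 9.49×10^11 = 7.07×10^13 K⁴.
Q = 5.67×10⁻⁸ × 6.08×10^-3 × 7.07×10^13 = 24400 W.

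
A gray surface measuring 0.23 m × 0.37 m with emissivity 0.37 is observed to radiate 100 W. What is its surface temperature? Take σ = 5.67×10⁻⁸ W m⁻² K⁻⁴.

A = 0.23 × 0.37 = 0.0851 m².
From P = εσAT⁴, T = (P / εσA)^(1/4) = (100 / (0.37 × 5.67×10⁻⁸ × 0.0851))^(1/4).
T = (5.60×10^10)^(1/4) = 486 K.

T ≈ 486 K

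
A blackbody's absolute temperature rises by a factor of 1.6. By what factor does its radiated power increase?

P ∝ T⁴, so the power scales as (1.6)⁴ = 6.55.

factor ≈ 6.55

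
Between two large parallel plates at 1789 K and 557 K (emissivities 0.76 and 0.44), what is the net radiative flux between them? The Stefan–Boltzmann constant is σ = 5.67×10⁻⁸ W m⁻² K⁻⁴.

For two large parallel gray plates, q = σ(T₁⁴ − T₂⁴) / (1/ε₁ + 1/ε₂ − 1).
1/ε₁ + 1/ε₂ − 1 = 1/0.76 + 1/0.44 − 1 = 2.589.
T₁⁴ − T₂⁴ = 1.02×10^13 − 9.63×10^10 = 1.01×10^13 K⁴.
q = 5.67×10⁻⁸ × 1.01×10^13 / 2.589 = 2.22×10^5 W/m².

q ≈ 2.22×10^5 W/m²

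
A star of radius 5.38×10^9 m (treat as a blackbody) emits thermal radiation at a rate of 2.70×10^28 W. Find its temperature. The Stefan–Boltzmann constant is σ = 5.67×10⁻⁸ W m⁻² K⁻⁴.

T ≈ 6020 K

A = 4πr² = 4π × (5.38×10^9)² = 3.64×10^20 m².
From P = σAT⁴, T = (P / σA)^(1/4) = (2.70×10^28 / (5.67×10⁻⁸ × 3.64×10^20))^(1/4).
T = (1.31×10^15)^(1/4) = 6020 K.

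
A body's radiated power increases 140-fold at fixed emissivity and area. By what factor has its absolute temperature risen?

factor ≈ 3.44

P ∝ T⁴ ⇒ T ∝ P^(1/4), so T scales by (140)^(1/4) = 3.44.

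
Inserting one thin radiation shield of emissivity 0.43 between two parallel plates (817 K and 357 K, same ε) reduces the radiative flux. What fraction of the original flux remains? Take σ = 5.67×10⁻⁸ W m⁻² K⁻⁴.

ratio ≈ 0.500

With N identical shields there are N+1 = 2 gaps in series, each with the same radiative resistance, so the flux falls to 1/(N+1) of its unshielded value.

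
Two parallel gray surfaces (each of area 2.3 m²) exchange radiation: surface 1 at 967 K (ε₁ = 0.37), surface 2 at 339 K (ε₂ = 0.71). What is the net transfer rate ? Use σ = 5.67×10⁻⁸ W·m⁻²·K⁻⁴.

Q ≈ 36100 W

For two large parallel gray plates, q = σ(T₁⁴ − T₂⁴) / (1/ε₁ + 1/ε₂ − 1).
1/ε₁ + 1/ε₂ − 1 = 1/0.37 + 1/0.71 − 1 = 3.111.
T₁⁴ − T₂⁴ = 8.74×10^11 − 1.32×10^10 = 8.61×10^11 K⁴.
q = 5.67×10⁻⁸ × 8.61×10^11 / 3.111 = 15700 W/m².
Q = q·A = 15700 × 2.3 = 36100 W.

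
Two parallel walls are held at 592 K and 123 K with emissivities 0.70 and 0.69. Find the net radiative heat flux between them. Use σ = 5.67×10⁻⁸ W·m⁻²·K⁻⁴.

For two large parallel gray plates, q = σ(T₁⁴ − T₂⁴) / (1/ε₁ + 1/ε₂ − 1).
1/ε₁ + 1/ε₂ − 1 = 1/0.70 + 1/0.69 − 1 = 1.878.
T₁⁴ − T₂⁴ = 1.23×10^11 − 2.29×10^8 = 1.23×10^11 K⁴.
q = 5.67×10⁻⁸ × 1.23×10^11 / 1.878 = 3700 W/m².

q ≈ 3700 W/m²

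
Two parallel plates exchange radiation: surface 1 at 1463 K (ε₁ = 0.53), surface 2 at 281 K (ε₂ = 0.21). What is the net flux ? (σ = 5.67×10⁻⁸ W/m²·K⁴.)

For two large parallel gray plates, q = σ(T₁⁴ − T₂⁴) / (1/ε₁ + 1/ε₂ − 1).
1/ε₁ + 1/ε₂ − 1 = 1/0.53 + 1/0.21 − 1 = 5.649.
T₁⁴ − T₂⁴ = 4.58×10^12 − 6.23×10^9 = 4.57×10^12 K⁴.
q = 5.67×10⁻⁸ × 4.57×10^12 / 5.649 = 45900 W/m².

q ≈ 45900 W/m²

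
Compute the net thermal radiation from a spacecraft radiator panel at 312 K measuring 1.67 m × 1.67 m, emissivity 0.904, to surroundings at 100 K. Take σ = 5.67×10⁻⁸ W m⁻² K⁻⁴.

A = 1.67 × 1.67 = 2.79 m².
Q = εσA(T⁴ − T_s⁴). T⁴ − T_s⁴ = (312)⁴ − (100)⁴ = 9.48×10^9 − 1.00×10^8 = 9.38×10^9 K⁴.
Q = 0.904 × 5.67×10⁻⁸ × 2.79 × 9.38×10^9 = 1340 W.

Q ≈ 1340 W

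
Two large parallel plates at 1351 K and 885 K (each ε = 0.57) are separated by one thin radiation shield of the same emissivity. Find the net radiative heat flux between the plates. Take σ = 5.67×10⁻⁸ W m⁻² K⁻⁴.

q ≈ 30700 W/m²

Each of the 2 gaps contributes resistance (2/ε − 1) = 2/0.57 − 1 = 2.509; total = 5.018.
q = σ(T₁⁴ − T₂⁴) / 5.018 = 5.67×10⁻⁸ × 2.72×10^12 / 5.018 = 30700 W/m².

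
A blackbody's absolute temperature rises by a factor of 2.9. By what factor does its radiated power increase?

P ∝ T⁴, so the power scales as (2.9)⁴ = 70.7.

factor ≈ 70.7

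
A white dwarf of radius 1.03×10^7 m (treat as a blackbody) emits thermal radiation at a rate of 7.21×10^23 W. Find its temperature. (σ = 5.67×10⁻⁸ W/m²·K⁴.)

T ≈ 9880 K

A = 4πr² = 4π × (1.03×10^7)² = 1.33×10^15 m².
From P = σAT⁴, T = (P / σA)^(1/4) = (7.21×10^23 / (5.67×10⁻⁸ × 1.33×10^15))^(1/4).
T = (9.54×10^15)^(1/4) = 9880 K.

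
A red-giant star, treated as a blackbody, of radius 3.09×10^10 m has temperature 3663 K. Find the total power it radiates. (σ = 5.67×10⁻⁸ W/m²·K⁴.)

P ≈ 1.22×10^29 W

A = 4πr² = 4π × (3.09×10^10)² = 1.20×10^22 m².
P = σAT⁴ = 5.67×10⁻⁸ × 1.20×10^22 × (3663)⁴ = 5.67×10⁻⁸ × 1.20×10^22 × 1.80×10^14.
P = 1.22×10^29 W.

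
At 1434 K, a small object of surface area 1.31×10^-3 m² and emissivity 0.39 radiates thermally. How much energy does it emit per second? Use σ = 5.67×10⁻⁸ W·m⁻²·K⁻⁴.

P ≈ 122 W

Stefan–Boltzmann: P = εσAT⁴ = 0.39 × 5.67×10⁻⁸ × 1.31×10^-3 × (1434)⁴ = 0.39 × 5.67×10⁻⁸ × 1.31×10^-3 × 4.23×10^12.
P = 122 W.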